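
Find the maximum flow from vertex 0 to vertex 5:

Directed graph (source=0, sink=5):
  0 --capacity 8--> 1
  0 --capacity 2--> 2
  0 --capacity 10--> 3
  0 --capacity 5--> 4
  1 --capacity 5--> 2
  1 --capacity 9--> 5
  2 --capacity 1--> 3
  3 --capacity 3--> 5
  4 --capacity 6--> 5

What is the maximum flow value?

Computing max flow:
  Flow on (0->1): 8/8
  Flow on (0->2): 1/2
  Flow on (0->3): 2/10
  Flow on (0->4): 5/5
  Flow on (1->5): 8/9
  Flow on (2->3): 1/1
  Flow on (3->5): 3/3
  Flow on (4->5): 5/6
Maximum flow = 16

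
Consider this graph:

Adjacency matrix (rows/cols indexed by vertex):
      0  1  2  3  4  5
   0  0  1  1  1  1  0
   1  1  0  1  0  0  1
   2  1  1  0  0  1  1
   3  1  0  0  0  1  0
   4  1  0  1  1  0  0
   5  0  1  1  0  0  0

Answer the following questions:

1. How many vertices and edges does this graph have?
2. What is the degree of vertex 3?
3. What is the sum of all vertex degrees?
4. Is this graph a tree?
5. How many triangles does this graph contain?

Count: 6 vertices, 9 edges.
Vertex 3 has neighbors [0, 4], degree = 2.
Handshaking lemma: 2 * 9 = 18.
A tree on 6 vertices has 5 edges. This graph has 9 edges (4 extra). Not a tree.
Number of triangles = 4.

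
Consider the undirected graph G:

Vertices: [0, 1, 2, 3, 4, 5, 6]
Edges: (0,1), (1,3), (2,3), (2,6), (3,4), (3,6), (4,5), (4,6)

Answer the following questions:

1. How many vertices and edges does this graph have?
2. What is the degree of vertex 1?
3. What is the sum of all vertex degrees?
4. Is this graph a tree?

Count: 7 vertices, 8 edges.
Vertex 1 has neighbors [0, 3], degree = 2.
Handshaking lemma: 2 * 8 = 16.
A tree on 7 vertices has 6 edges. This graph has 8 edges (2 extra). Not a tree.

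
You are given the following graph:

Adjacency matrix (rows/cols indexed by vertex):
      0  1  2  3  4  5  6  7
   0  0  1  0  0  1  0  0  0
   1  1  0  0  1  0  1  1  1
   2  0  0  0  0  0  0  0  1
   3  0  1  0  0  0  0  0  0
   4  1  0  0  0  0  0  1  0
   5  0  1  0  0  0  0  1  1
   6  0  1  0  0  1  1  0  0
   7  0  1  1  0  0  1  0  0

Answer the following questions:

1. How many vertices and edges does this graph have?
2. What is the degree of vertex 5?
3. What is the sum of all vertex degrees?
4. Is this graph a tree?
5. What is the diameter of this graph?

Count: 8 vertices, 10 edges.
Vertex 5 has neighbors [1, 6, 7], degree = 3.
Handshaking lemma: 2 * 10 = 20.
A tree on 8 vertices has 7 edges. This graph has 10 edges (3 extra). Not a tree.
Diameter (longest shortest path) = 4.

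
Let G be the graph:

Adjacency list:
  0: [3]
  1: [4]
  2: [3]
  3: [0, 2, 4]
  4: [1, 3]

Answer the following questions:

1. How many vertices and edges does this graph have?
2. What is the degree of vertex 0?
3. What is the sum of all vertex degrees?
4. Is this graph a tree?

Count: 5 vertices, 4 edges.
Vertex 0 has neighbors [3], degree = 1.
Handshaking lemma: 2 * 4 = 8.
A graph is a tree iff it is connected and has exactly n-1 edges. This graph is connected (all 5 vertices in one component) and has 5-1 = 4 edges. It is a tree.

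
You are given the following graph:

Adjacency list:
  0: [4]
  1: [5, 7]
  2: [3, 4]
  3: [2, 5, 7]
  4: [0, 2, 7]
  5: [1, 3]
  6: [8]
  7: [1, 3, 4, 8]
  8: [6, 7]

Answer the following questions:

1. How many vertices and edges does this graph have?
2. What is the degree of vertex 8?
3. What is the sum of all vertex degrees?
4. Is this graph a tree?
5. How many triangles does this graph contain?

Count: 9 vertices, 10 edges.
Vertex 8 has neighbors [6, 7], degree = 2.
Handshaking lemma: 2 * 10 = 20.
A tree on 9 vertices has 8 edges. This graph has 10 edges (2 extra). Not a tree.
Number of triangles = 0.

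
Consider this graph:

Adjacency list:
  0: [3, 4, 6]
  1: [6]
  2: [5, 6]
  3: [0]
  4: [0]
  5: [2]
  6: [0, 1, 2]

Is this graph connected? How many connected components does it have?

Checking connectivity: the graph has 1 connected component(s).
All vertices are reachable from each other. The graph IS connected.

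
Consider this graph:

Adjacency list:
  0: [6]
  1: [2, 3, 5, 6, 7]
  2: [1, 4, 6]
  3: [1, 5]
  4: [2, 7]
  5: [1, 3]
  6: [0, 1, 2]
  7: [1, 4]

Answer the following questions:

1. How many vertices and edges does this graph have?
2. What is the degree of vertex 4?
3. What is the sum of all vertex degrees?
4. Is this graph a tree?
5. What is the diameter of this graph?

Count: 8 vertices, 10 edges.
Vertex 4 has neighbors [2, 7], degree = 2.
Handshaking lemma: 2 * 10 = 20.
A tree on 8 vertices has 7 edges. This graph has 10 edges (3 extra). Not a tree.
Diameter (longest shortest path) = 3.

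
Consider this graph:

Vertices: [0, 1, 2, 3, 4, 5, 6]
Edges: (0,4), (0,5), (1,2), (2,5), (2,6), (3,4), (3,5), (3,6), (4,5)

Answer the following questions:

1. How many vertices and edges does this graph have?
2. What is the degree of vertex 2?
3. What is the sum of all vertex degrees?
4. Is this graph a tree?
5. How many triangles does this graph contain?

Count: 7 vertices, 9 edges.
Vertex 2 has neighbors [1, 5, 6], degree = 3.
Handshaking lemma: 2 * 9 = 18.
A tree on 7 vertices has 6 edges. This graph has 9 edges (3 extra). Not a tree.
Number of triangles = 2.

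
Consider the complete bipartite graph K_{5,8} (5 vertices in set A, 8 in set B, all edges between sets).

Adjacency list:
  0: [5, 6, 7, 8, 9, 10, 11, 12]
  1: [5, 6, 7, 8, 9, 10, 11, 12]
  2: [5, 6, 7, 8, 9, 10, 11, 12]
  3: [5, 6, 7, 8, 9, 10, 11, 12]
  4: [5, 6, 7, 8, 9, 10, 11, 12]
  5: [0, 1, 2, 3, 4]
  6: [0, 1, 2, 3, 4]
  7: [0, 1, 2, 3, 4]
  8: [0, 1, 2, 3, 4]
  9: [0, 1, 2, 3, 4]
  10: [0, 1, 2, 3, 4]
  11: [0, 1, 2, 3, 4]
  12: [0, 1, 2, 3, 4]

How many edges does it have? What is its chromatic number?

K_{5,8} has 5 * 8 = 40 edges.
Bipartite graphs have chromatic number 2 (color each partition differently).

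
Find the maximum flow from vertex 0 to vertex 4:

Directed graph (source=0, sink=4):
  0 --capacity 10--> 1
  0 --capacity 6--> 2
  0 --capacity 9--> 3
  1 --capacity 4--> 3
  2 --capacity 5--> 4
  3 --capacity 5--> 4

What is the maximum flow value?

Computing max flow:
  Flow on (0->1): 4/10
  Flow on (0->2): 5/6
  Flow on (0->3): 1/9
  Flow on (1->3): 4/4
  Flow on (2->4): 5/5
  Flow on (3->4): 5/5
Maximum flow = 10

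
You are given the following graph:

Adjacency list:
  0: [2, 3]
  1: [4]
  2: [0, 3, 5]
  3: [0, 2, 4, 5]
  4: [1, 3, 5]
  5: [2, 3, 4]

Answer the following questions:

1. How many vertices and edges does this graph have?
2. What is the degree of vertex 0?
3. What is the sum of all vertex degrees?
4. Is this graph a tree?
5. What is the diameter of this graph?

Count: 6 vertices, 8 edges.
Vertex 0 has neighbors [2, 3], degree = 2.
Handshaking lemma: 2 * 8 = 16.
A tree on 6 vertices has 5 edges. This graph has 8 edges (3 extra). Not a tree.
Diameter (longest shortest path) = 3.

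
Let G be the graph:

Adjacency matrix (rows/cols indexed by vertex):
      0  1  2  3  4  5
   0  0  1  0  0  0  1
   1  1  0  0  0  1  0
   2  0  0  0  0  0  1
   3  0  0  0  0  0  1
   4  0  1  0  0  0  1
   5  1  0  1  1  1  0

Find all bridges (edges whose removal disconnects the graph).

A bridge is an edge whose removal increases the number of connected components.
Bridges found: (2,5), (3,5)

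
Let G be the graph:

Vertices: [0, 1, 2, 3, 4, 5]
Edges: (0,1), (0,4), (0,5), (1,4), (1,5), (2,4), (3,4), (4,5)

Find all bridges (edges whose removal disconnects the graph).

A bridge is an edge whose removal increases the number of connected components.
Bridges found: (2,4), (3,4)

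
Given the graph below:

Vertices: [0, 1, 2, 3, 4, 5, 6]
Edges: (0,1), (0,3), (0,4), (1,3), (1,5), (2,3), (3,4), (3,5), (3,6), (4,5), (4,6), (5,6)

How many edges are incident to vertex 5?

Vertex 5 has neighbors [1, 3, 4, 6], so deg(5) = 4.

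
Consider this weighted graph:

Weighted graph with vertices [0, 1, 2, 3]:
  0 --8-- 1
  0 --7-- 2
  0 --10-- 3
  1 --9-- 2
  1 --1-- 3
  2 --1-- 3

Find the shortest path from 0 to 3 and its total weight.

Using Dijkstra's algorithm from vertex 0:
Shortest path: 0 -> 2 -> 3
Total weight: 7 + 1 = 8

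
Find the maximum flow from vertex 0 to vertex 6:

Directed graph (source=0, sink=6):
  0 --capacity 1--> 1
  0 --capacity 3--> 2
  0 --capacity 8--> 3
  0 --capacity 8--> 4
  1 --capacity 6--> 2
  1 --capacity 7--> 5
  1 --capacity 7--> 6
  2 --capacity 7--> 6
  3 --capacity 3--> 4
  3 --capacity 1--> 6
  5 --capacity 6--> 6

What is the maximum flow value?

Computing max flow:
  Flow on (0->1): 1/1
  Flow on (0->2): 3/3
  Flow on (0->3): 1/8
  Flow on (1->6): 1/7
  Flow on (2->6): 3/7
  Flow on (3->6): 1/1
Maximum flow = 5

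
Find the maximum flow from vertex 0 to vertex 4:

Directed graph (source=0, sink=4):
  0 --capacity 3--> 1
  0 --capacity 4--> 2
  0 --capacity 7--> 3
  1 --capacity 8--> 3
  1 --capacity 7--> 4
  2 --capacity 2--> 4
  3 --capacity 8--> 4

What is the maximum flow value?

Computing max flow:
  Flow on (0->1): 3/3
  Flow on (0->2): 2/4
  Flow on (0->3): 7/7
  Flow on (1->4): 3/7
  Flow on (2->4): 2/2
  Flow on (3->4): 7/8
Maximum flow = 12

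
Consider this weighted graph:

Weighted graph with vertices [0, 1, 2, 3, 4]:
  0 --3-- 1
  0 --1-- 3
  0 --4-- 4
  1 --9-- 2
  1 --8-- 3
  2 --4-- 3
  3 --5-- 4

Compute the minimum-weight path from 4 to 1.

Using Dijkstra's algorithm from vertex 4:
Shortest path: 4 -> 0 -> 1
Total weight: 4 + 3 = 7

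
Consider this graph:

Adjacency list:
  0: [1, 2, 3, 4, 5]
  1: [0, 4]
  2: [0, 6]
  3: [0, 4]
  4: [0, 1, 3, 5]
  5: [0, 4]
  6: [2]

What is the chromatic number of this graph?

The graph has a maximum clique of size 3 (lower bound on chromatic number).
A valid 3-coloring: {0: 0, 1: 2, 2: 1, 3: 2, 4: 1, 5: 2, 6: 0}.
Chromatic number = 3.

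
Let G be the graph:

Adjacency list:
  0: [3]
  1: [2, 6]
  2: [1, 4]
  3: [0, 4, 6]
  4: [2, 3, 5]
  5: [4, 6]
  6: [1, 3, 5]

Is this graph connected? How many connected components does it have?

Checking connectivity: the graph has 1 connected component(s).
All vertices are reachable from each other. The graph IS connected.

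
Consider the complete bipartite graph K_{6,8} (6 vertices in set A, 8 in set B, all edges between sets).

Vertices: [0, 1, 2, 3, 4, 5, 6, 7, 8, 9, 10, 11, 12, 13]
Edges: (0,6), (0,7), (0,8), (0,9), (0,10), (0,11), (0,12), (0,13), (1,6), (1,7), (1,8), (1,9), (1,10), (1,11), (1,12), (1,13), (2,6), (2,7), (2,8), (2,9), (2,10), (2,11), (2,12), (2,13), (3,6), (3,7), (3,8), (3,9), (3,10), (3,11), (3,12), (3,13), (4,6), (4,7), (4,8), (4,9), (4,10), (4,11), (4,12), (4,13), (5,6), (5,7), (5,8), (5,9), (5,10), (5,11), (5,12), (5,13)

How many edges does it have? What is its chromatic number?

K_{6,8} has 6 * 8 = 48 edges.
Bipartite graphs have chromatic number 2 (color each partition differently).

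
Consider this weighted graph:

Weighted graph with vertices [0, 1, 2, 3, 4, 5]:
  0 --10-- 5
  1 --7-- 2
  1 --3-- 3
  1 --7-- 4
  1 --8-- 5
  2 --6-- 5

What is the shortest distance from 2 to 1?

Using Dijkstra's algorithm from vertex 2:
Shortest path: 2 -> 1
Total weight: 7 = 7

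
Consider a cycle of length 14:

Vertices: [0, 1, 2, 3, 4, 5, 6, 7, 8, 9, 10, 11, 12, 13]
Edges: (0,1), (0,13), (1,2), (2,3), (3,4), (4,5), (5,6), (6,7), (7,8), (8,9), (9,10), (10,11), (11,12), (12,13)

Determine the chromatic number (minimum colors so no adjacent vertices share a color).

This is an even cycle (C_14). Even cycles are bipartite.
Chromatic number = 2.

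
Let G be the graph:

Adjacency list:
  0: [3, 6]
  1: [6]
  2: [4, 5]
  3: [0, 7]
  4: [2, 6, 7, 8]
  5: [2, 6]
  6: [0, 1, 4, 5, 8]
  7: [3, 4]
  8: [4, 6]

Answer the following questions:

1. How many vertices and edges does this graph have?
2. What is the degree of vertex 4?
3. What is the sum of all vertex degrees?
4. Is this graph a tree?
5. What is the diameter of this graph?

Count: 9 vertices, 11 edges.
Vertex 4 has neighbors [2, 6, 7, 8], degree = 4.
Handshaking lemma: 2 * 11 = 22.
A tree on 9 vertices has 8 edges. This graph has 11 edges (3 extra). Not a tree.
Diameter (longest shortest path) = 3.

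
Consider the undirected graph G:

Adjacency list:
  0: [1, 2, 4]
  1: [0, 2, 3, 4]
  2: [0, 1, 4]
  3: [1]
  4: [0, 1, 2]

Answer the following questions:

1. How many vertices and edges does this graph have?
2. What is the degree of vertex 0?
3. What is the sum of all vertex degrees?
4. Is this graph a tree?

Count: 5 vertices, 7 edges.
Vertex 0 has neighbors [1, 2, 4], degree = 3.
Handshaking lemma: 2 * 7 = 14.
A tree on 5 vertices has 4 edges. This graph has 7 edges (3 extra). Not a tree.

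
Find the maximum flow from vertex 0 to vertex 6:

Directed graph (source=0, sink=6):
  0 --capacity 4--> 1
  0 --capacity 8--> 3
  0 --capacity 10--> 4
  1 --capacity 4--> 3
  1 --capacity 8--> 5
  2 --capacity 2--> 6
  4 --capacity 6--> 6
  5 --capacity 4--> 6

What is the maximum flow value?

Computing max flow:
  Flow on (0->1): 4/4
  Flow on (0->4): 6/10
  Flow on (1->5): 4/8
  Flow on (4->6): 6/6
  Flow on (5->6): 4/4
Maximum flow = 10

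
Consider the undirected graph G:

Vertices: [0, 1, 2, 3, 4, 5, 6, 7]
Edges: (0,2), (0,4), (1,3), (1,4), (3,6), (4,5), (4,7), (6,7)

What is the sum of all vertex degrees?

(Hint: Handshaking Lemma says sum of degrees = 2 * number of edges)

Count edges: 8 edges.
By Handshaking Lemma: sum of degrees = 2 * 8 = 16.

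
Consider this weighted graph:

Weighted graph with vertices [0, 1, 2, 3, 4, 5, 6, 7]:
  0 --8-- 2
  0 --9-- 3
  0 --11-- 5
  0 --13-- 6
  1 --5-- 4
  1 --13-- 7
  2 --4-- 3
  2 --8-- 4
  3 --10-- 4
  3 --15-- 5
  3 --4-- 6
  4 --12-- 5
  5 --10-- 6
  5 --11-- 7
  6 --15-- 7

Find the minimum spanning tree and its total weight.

Applying Kruskal's algorithm (sort edges by weight, add if no cycle):
  Add (2,3) w=4
  Add (3,6) w=4
  Add (1,4) w=5
  Add (0,2) w=8
  Add (2,4) w=8
  Skip (0,3) w=9 (creates cycle)
  Skip (3,4) w=10 (creates cycle)
  Add (5,6) w=10
  Skip (0,5) w=11 (creates cycle)
  Add (5,7) w=11
  Skip (4,5) w=12 (creates cycle)
  Skip (0,6) w=13 (creates cycle)
  Skip (1,7) w=13 (creates cycle)
  Skip (3,5) w=15 (creates cycle)
  Skip (6,7) w=15 (creates cycle)
MST weight = 50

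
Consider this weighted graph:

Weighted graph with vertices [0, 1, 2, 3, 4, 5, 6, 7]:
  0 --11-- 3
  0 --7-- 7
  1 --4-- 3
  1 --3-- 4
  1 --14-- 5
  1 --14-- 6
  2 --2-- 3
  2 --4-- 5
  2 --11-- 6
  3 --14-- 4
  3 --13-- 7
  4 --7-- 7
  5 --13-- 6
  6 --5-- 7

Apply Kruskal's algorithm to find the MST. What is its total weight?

Applying Kruskal's algorithm (sort edges by weight, add if no cycle):
  Add (2,3) w=2
  Add (1,4) w=3
  Add (1,3) w=4
  Add (2,5) w=4
  Add (6,7) w=5
  Add (0,7) w=7
  Add (4,7) w=7
  Skip (0,3) w=11 (creates cycle)
  Skip (2,6) w=11 (creates cycle)
  Skip (3,7) w=13 (creates cycle)
  Skip (5,6) w=13 (creates cycle)
  Skip (1,6) w=14 (creates cycle)
  Skip (1,5) w=14 (creates cycle)
  Skip (3,4) w=14 (creates cycle)
MST weight = 32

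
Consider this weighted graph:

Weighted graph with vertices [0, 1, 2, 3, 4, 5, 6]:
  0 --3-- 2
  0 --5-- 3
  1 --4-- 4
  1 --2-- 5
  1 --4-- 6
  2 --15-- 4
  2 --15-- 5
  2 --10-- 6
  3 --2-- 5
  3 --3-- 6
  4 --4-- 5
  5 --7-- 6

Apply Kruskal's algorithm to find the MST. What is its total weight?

Applying Kruskal's algorithm (sort edges by weight, add if no cycle):
  Add (1,5) w=2
  Add (3,5) w=2
  Add (0,2) w=3
  Add (3,6) w=3
  Skip (1,6) w=4 (creates cycle)
  Add (1,4) w=4
  Skip (4,5) w=4 (creates cycle)
  Add (0,3) w=5
  Skip (5,6) w=7 (creates cycle)
  Skip (2,6) w=10 (creates cycle)
  Skip (2,4) w=15 (creates cycle)
  Skip (2,5) w=15 (creates cycle)
MST weight = 19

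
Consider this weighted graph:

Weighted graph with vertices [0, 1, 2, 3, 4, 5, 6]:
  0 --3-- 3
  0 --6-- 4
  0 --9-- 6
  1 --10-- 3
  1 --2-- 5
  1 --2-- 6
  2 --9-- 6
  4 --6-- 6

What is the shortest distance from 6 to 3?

Using Dijkstra's algorithm from vertex 6:
Shortest path: 6 -> 0 -> 3
Total weight: 9 + 3 = 12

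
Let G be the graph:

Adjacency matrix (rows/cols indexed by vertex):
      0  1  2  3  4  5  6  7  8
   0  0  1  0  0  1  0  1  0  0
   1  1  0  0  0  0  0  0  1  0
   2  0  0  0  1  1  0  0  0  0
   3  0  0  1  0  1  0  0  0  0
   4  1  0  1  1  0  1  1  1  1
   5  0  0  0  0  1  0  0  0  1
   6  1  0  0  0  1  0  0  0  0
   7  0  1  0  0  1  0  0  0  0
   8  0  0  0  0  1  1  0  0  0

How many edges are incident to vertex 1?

Vertex 1 has neighbors [0, 7], so deg(1) = 2.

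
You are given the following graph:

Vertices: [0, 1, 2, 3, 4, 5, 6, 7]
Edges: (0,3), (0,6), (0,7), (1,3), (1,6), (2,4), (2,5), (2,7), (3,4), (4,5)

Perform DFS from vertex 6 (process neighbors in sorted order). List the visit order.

DFS from vertex 6 (neighbors processed in ascending order):
Visit order: 6, 0, 3, 1, 4, 2, 5, 7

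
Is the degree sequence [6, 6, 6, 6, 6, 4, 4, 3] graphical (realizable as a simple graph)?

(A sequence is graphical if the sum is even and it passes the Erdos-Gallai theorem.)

Sum of degrees = 41. Sum is odd, so the sequence is NOT graphical.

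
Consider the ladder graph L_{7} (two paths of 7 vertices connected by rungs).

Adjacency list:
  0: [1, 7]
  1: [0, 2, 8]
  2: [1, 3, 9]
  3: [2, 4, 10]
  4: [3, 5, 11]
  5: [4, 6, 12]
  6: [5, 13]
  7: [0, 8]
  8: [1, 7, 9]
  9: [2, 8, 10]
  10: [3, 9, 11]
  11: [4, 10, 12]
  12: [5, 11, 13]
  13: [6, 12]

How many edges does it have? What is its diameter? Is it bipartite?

Ladder graph L_{7}: 7 rungs + 2 * (7-1) path edges = 7 + 12 = 19 edges.
Diameter = 7.
Ladder graphs are bipartite (alternating coloring along each path).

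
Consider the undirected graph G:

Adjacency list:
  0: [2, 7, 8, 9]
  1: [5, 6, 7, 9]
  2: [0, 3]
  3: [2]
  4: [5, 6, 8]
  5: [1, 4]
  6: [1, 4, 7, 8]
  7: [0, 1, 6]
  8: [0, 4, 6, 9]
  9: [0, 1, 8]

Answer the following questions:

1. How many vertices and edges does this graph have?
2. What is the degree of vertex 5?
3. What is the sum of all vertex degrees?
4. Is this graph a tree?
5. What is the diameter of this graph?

Count: 10 vertices, 15 edges.
Vertex 5 has neighbors [1, 4], degree = 2.
Handshaking lemma: 2 * 15 = 30.
A tree on 10 vertices has 9 edges. This graph has 15 edges (6 extra). Not a tree.
Diameter (longest shortest path) = 5.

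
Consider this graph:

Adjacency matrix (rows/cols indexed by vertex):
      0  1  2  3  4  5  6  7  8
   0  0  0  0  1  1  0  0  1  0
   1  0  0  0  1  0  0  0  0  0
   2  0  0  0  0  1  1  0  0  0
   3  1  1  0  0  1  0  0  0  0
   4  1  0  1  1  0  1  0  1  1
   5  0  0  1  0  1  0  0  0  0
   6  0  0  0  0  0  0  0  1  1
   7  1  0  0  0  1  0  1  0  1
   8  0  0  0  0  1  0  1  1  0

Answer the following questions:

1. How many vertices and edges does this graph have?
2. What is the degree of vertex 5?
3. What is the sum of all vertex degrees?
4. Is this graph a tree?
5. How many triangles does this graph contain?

Count: 9 vertices, 13 edges.
Vertex 5 has neighbors [2, 4], degree = 2.
Handshaking lemma: 2 * 13 = 26.
A tree on 9 vertices has 8 edges. This graph has 13 edges (5 extra). Not a tree.
Number of triangles = 5.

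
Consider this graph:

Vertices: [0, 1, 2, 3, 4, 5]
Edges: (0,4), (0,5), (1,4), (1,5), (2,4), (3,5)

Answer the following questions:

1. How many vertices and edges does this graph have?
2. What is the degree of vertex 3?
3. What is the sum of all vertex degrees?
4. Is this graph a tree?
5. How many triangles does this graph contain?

Count: 6 vertices, 6 edges.
Vertex 3 has neighbors [5], degree = 1.
Handshaking lemma: 2 * 6 = 12.
A tree on 6 vertices has 5 edges. This graph has 6 edges (1 extra). Not a tree.
Number of triangles = 0.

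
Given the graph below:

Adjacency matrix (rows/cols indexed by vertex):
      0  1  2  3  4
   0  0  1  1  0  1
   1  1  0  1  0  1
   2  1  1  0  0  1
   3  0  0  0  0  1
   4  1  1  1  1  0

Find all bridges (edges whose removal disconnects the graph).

A bridge is an edge whose removal increases the number of connected components.
Bridges found: (3,4)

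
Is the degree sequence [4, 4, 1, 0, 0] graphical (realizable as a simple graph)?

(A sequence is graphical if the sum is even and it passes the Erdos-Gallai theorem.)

Sum of degrees = 9. Sum is odd, so the sequence is NOT graphical.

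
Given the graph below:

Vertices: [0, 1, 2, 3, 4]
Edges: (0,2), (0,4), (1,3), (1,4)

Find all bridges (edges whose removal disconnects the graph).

A bridge is an edge whose removal increases the number of connected components.
Bridges found: (0,2), (0,4), (1,3), (1,4)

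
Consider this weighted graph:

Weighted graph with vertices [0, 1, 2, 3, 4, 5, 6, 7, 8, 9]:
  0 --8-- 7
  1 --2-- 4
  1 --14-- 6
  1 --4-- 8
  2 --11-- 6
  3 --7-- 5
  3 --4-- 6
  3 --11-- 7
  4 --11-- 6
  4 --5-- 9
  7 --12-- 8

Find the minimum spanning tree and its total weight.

Applying Kruskal's algorithm (sort edges by weight, add if no cycle):
  Add (1,4) w=2
  Add (1,8) w=4
  Add (3,6) w=4
  Add (4,9) w=5
  Add (3,5) w=7
  Add (0,7) w=8
  Add (2,6) w=11
  Add (3,7) w=11
  Add (4,6) w=11
  Skip (7,8) w=12 (creates cycle)
  Skip (1,6) w=14 (creates cycle)
MST weight = 63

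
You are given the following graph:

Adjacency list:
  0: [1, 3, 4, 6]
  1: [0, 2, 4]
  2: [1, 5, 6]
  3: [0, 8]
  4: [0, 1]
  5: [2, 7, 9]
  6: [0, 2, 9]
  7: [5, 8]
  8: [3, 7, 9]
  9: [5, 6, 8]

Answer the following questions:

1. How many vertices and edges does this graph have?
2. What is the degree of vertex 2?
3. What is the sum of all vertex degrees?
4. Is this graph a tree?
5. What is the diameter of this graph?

Count: 10 vertices, 14 edges.
Vertex 2 has neighbors [1, 5, 6], degree = 3.
Handshaking lemma: 2 * 14 = 28.
A tree on 10 vertices has 9 edges. This graph has 14 edges (5 extra). Not a tree.
Diameter (longest shortest path) = 4.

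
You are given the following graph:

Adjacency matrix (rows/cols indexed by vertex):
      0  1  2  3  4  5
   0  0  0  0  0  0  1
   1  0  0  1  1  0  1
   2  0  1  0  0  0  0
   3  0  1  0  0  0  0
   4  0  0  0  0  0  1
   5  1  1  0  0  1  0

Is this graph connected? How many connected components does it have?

Checking connectivity: the graph has 1 connected component(s).
All vertices are reachable from each other. The graph IS connected.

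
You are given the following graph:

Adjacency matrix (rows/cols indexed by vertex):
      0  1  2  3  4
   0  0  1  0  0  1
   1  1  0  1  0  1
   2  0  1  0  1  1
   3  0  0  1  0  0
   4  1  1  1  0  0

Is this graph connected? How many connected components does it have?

Checking connectivity: the graph has 1 connected component(s).
All vertices are reachable from each other. The graph IS connected.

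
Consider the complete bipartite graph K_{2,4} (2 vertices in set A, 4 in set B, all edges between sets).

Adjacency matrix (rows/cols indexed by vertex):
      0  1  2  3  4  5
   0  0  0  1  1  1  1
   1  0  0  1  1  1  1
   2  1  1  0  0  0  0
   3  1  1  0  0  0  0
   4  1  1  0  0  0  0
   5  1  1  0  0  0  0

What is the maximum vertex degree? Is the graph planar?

Set-A vertices have degree 4; set-B vertices have degree 2. Maximum degree = max(2,4) = 4.
min(2,4) <= 2, so K_{2,4} avoids a K_{3,3} subdivision and is planar.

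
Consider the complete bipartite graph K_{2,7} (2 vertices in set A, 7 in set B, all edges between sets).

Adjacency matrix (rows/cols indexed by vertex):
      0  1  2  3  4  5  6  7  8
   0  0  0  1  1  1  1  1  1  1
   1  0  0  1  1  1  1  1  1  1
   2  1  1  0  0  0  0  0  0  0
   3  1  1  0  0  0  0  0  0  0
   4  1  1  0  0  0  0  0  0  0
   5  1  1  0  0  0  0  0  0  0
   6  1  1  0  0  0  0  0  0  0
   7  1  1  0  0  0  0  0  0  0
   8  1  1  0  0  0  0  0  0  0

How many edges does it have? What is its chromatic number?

K_{2,7} has 2 * 7 = 14 edges.
Bipartite graphs have chromatic number 2 (color each partition differently).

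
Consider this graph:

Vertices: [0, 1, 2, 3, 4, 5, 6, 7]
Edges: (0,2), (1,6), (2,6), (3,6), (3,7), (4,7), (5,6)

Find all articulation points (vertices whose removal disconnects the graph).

An articulation point is a vertex whose removal disconnects the graph.
Articulation points: [2, 3, 6, 7]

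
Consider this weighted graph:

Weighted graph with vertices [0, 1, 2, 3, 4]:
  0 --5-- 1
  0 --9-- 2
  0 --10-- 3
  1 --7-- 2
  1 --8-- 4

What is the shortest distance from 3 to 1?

Using Dijkstra's algorithm from vertex 3:
Shortest path: 3 -> 0 -> 1
Total weight: 10 + 5 = 15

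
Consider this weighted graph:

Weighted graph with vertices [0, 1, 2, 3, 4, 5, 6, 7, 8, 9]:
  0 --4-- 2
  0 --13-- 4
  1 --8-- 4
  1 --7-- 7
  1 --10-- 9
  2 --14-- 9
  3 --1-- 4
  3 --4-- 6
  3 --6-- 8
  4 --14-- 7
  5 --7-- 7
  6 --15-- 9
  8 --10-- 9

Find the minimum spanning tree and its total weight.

Applying Kruskal's algorithm (sort edges by weight, add if no cycle):
  Add (3,4) w=1
  Add (0,2) w=4
  Add (3,6) w=4
  Add (3,8) w=6
  Add (1,7) w=7
  Add (5,7) w=7
  Add (1,4) w=8
  Add (1,9) w=10
  Skip (8,9) w=10 (creates cycle)
  Add (0,4) w=13
  Skip (2,9) w=14 (creates cycle)
  Skip (4,7) w=14 (creates cycle)
  Skip (6,9) w=15 (creates cycle)
MST weight = 60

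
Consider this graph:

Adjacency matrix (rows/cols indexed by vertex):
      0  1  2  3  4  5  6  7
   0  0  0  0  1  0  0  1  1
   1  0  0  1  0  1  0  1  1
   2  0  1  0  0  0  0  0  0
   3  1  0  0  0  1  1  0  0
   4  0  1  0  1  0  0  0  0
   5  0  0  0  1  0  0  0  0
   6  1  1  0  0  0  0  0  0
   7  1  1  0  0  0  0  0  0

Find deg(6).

Vertex 6 has neighbors [0, 1], so deg(6) = 2.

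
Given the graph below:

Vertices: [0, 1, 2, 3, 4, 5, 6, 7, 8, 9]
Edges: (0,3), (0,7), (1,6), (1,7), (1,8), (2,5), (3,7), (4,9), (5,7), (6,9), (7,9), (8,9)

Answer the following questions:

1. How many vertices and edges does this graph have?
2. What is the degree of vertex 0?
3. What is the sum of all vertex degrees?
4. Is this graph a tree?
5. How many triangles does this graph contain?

Count: 10 vertices, 12 edges.
Vertex 0 has neighbors [3, 7], degree = 2.
Handshaking lemma: 2 * 12 = 24.
A tree on 10 vertices has 9 edges. This graph has 12 edges (3 extra). Not a tree.
Number of triangles = 1.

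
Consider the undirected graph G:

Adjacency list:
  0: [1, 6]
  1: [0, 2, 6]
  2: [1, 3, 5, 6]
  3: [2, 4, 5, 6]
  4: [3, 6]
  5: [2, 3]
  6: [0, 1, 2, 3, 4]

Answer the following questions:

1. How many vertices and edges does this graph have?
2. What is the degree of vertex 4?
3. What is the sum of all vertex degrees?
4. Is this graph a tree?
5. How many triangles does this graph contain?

Count: 7 vertices, 11 edges.
Vertex 4 has neighbors [3, 6], degree = 2.
Handshaking lemma: 2 * 11 = 22.
A tree on 7 vertices has 6 edges. This graph has 11 edges (5 extra). Not a tree.
Number of triangles = 5.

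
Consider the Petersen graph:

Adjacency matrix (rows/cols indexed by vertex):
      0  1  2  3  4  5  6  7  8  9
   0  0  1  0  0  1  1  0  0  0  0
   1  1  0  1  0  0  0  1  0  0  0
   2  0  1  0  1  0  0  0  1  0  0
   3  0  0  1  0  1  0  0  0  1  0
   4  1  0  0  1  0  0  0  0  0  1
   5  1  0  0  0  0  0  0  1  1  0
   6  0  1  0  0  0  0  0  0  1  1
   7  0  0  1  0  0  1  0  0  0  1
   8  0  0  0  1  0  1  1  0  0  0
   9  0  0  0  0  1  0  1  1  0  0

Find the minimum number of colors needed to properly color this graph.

The Petersen graph contains odd cycles (e.g. the outer 5-cycle), so chi >= 3.
A proper 3-coloring exists (it is a well-known 3-chromatic graph).
Chromatic number = 3.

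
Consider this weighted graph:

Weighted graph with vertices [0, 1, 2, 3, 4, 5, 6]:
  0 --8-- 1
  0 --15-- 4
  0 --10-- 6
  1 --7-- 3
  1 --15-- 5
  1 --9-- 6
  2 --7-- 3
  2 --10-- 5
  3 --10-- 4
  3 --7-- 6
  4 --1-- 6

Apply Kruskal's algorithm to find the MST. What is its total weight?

Applying Kruskal's algorithm (sort edges by weight, add if no cycle):
  Add (4,6) w=1
  Add (1,3) w=7
  Add (2,3) w=7
  Add (3,6) w=7
  Add (0,1) w=8
  Skip (1,6) w=9 (creates cycle)
  Skip (0,6) w=10 (creates cycle)
  Add (2,5) w=10
  Skip (3,4) w=10 (creates cycle)
  Skip (0,4) w=15 (creates cycle)
  Skip (1,5) w=15 (creates cycle)
MST weight = 40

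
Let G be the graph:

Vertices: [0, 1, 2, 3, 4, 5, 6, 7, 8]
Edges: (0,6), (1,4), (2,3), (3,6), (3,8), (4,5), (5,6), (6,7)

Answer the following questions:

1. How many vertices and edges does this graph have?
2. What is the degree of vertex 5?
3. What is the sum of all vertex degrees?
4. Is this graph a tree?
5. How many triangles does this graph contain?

Count: 9 vertices, 8 edges.
Vertex 5 has neighbors [4, 6], degree = 2.
Handshaking lemma: 2 * 8 = 16.
A graph is a tree iff it is connected and has exactly n-1 edges. This graph is connected (all 9 vertices in one component) and has 9-1 = 8 edges. It is a tree.
Number of triangles = 0.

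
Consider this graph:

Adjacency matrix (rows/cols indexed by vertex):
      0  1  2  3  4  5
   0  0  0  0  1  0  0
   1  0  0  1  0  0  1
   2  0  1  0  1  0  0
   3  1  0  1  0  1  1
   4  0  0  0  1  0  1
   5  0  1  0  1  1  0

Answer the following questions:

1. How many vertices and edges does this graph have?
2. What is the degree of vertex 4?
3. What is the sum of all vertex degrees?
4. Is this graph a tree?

Count: 6 vertices, 7 edges.
Vertex 4 has neighbors [3, 5], degree = 2.
Handshaking lemma: 2 * 7 = 14.
A tree on 6 vertices has 5 edges. This graph has 7 edges (2 extra). Not a tree.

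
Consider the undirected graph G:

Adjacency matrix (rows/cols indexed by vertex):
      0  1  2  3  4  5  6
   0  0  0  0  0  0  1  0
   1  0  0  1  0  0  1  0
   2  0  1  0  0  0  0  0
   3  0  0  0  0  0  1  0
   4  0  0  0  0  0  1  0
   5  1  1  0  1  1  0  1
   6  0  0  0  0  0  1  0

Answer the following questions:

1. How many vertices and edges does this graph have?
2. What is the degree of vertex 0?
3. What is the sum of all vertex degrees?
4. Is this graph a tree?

Count: 7 vertices, 6 edges.
Vertex 0 has neighbors [5], degree = 1.
Handshaking lemma: 2 * 6 = 12.
A graph is a tree iff it is connected and has exactly n-1 edges. This graph is connected (all 7 vertices in one component) and has 7-1 = 6 edges. It is a tree.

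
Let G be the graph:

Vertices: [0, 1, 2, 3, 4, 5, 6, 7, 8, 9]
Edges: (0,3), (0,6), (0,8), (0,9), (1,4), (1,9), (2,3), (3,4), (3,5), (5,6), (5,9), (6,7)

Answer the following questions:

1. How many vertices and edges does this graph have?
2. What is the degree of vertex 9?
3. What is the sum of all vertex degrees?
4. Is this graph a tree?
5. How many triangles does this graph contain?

Count: 10 vertices, 12 edges.
Vertex 9 has neighbors [0, 1, 5], degree = 3.
Handshaking lemma: 2 * 12 = 24.
A tree on 10 vertices has 9 edges. This graph has 12 edges (3 extra). Not a tree.
Number of triangles = 0.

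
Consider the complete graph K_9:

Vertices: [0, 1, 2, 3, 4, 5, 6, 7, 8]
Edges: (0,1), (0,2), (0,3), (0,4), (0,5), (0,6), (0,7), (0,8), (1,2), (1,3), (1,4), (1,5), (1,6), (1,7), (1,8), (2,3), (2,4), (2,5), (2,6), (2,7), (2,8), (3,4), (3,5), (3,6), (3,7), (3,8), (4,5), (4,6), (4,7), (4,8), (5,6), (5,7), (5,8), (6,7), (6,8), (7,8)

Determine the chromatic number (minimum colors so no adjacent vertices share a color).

In K_9, every vertex is adjacent to every other vertex.
Each vertex needs a unique color.
Chromatic number = 9.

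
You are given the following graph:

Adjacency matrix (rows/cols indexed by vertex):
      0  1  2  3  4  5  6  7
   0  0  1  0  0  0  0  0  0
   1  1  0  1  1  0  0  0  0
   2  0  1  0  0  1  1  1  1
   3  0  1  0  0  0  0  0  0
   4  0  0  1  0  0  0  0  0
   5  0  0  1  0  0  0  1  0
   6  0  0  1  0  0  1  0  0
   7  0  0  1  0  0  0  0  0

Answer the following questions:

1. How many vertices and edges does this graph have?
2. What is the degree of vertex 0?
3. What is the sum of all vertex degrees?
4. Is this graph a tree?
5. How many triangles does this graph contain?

Count: 8 vertices, 8 edges.
Vertex 0 has neighbors [1], degree = 1.
Handshaking lemma: 2 * 8 = 16.
A tree on 8 vertices has 7 edges. This graph has 8 edges (1 extra). Not a tree.
Number of triangles = 1.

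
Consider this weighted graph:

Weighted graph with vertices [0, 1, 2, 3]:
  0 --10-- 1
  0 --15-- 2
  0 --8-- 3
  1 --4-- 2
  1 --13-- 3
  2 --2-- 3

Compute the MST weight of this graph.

Applying Kruskal's algorithm (sort edges by weight, add if no cycle):
  Add (2,3) w=2
  Add (1,2) w=4
  Add (0,3) w=8
  Skip (0,1) w=10 (creates cycle)
  Skip (1,3) w=13 (creates cycle)
  Skip (0,2) w=15 (creates cycle)
MST weight = 14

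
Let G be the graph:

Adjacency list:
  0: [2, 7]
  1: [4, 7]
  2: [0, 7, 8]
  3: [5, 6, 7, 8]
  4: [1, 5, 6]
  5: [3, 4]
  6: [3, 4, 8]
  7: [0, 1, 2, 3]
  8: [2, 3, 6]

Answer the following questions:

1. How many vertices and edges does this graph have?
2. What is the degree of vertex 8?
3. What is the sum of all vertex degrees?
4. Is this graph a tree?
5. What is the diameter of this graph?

Count: 9 vertices, 13 edges.
Vertex 8 has neighbors [2, 3, 6], degree = 3.
Handshaking lemma: 2 * 13 = 26.
A tree on 9 vertices has 8 edges. This graph has 13 edges (5 extra). Not a tree.
Diameter (longest shortest path) = 3.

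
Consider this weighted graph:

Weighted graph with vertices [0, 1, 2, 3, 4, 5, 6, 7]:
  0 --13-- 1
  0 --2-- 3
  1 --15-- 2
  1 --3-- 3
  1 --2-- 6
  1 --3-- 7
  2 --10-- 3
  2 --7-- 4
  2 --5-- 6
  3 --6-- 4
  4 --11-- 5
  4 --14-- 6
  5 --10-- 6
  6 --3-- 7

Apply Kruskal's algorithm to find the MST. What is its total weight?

Applying Kruskal's algorithm (sort edges by weight, add if no cycle):
  Add (0,3) w=2
  Add (1,6) w=2
  Add (1,3) w=3
  Add (1,7) w=3
  Skip (6,7) w=3 (creates cycle)
  Add (2,6) w=5
  Add (3,4) w=6
  Skip (2,4) w=7 (creates cycle)
  Skip (2,3) w=10 (creates cycle)
  Add (5,6) w=10
  Skip (4,5) w=11 (creates cycle)
  Skip (0,1) w=13 (creates cycle)
  Skip (4,6) w=14 (creates cycle)
  Skip (1,2) w=15 (creates cycle)
MST weight = 31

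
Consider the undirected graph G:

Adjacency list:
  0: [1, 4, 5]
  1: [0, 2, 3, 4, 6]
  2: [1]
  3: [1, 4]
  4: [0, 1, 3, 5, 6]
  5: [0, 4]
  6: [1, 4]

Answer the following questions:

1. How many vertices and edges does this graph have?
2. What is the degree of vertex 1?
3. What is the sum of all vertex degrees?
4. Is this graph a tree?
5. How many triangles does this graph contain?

Count: 7 vertices, 10 edges.
Vertex 1 has neighbors [0, 2, 3, 4, 6], degree = 5.
Handshaking lemma: 2 * 10 = 20.
A tree on 7 vertices has 6 edges. This graph has 10 edges (4 extra). Not a tree.
Number of triangles = 4.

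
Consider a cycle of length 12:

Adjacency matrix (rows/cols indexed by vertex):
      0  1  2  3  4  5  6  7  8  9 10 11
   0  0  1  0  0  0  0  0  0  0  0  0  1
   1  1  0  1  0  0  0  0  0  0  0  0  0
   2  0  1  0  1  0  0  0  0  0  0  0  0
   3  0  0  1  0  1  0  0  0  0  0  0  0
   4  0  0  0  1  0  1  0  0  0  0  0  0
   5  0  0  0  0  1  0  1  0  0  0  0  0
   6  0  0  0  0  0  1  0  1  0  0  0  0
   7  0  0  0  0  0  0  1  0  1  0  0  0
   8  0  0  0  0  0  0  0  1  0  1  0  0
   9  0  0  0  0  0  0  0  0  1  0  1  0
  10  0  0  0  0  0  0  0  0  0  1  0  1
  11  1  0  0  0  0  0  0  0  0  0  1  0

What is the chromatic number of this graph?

This is an even cycle (C_12). Even cycles are bipartite.
Chromatic number = 2.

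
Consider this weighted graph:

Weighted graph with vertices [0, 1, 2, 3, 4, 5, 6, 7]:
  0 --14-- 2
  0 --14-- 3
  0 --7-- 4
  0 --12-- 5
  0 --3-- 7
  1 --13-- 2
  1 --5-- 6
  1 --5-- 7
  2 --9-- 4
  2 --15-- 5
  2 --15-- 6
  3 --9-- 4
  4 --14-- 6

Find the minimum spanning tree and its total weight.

Applying Kruskal's algorithm (sort edges by weight, add if no cycle):
  Add (0,7) w=3
  Add (1,6) w=5
  Add (1,7) w=5
  Add (0,4) w=7
  Add (2,4) w=9
  Add (3,4) w=9
  Add (0,5) w=12
  Skip (1,2) w=13 (creates cycle)
  Skip (0,3) w=14 (creates cycle)
  Skip (0,2) w=14 (creates cycle)
  Skip (4,6) w=14 (creates cycle)
  Skip (2,5) w=15 (creates cycle)
  Skip (2,6) w=15 (creates cycle)
MST weight = 50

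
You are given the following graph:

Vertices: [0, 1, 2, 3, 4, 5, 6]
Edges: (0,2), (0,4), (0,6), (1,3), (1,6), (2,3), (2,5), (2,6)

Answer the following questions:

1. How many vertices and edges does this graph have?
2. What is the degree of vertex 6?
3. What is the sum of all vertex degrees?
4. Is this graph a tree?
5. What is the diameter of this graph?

Count: 7 vertices, 8 edges.
Vertex 6 has neighbors [0, 1, 2], degree = 3.
Handshaking lemma: 2 * 8 = 16.
A tree on 7 vertices has 6 edges. This graph has 8 edges (2 extra). Not a tree.
Diameter (longest shortest path) = 3.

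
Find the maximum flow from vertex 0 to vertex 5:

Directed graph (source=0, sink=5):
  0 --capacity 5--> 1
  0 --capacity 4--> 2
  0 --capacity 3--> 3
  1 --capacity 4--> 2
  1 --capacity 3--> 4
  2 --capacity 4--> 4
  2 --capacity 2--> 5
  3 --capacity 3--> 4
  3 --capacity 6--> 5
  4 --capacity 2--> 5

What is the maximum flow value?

Computing max flow:
  Flow on (0->1): 4/5
  Flow on (0->3): 3/3
  Flow on (1->2): 4/4
  Flow on (2->4): 2/4
  Flow on (2->5): 2/2
  Flow on (3->5): 3/6
  Flow on (4->5): 2/2
Maximum flow = 7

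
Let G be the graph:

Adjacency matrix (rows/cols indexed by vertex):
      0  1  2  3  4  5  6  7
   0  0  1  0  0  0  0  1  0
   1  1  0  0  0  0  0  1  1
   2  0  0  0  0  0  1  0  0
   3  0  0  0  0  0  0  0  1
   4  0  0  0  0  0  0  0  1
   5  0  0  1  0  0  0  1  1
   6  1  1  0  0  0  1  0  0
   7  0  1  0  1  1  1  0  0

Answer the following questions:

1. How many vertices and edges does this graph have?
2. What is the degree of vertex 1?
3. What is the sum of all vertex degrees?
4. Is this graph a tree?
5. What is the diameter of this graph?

Count: 8 vertices, 9 edges.
Vertex 1 has neighbors [0, 6, 7], degree = 3.
Handshaking lemma: 2 * 9 = 18.
A tree on 8 vertices has 7 edges. This graph has 9 edges (2 extra). Not a tree.
Diameter (longest shortest path) = 3.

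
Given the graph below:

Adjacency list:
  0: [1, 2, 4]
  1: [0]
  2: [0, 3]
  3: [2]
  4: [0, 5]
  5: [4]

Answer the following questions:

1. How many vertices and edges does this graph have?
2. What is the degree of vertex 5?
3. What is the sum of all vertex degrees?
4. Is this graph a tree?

Count: 6 vertices, 5 edges.
Vertex 5 has neighbors [4], degree = 1.
Handshaking lemma: 2 * 5 = 10.
A graph is a tree iff it is connected and has exactly n-1 edges. This graph is connected (all 6 vertices in one component) and has 6-1 = 5 edges. It is a tree.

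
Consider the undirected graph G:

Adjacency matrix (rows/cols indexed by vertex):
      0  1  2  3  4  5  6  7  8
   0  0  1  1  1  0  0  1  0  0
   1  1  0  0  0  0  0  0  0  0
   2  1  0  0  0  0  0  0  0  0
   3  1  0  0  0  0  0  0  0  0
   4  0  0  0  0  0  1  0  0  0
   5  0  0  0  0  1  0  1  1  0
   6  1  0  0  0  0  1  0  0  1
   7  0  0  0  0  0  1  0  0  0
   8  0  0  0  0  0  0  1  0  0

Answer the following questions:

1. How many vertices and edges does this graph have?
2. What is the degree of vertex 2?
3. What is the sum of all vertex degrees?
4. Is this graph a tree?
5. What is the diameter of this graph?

Count: 9 vertices, 8 edges.
Vertex 2 has neighbors [0], degree = 1.
Handshaking lemma: 2 * 8 = 16.
A graph is a tree iff it is connected and has exactly n-1 edges. This graph is connected (all 9 vertices in one component) and has 9-1 = 8 edges. It is a tree.
Diameter (longest shortest path) = 4.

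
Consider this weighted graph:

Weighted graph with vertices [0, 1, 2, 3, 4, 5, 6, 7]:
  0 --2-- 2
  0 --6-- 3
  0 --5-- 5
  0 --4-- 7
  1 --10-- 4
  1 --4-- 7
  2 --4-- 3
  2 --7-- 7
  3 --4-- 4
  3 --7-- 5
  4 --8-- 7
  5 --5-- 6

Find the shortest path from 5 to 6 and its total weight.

Using Dijkstra's algorithm from vertex 5:
Shortest path: 5 -> 6
Total weight: 5 = 5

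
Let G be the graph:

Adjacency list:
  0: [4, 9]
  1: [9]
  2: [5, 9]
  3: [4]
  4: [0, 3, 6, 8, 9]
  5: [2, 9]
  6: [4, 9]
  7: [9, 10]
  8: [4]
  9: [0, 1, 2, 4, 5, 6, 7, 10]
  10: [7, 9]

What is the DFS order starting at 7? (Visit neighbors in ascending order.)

DFS from vertex 7 (neighbors processed in ascending order):
Visit order: 7, 9, 0, 4, 3, 6, 8, 1, 2, 5, 10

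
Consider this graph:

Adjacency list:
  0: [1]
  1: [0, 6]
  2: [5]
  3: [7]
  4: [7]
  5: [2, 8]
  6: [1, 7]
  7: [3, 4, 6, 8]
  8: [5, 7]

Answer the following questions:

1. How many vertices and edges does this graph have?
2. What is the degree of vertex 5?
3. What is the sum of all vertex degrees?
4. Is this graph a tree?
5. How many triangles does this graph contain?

Count: 9 vertices, 8 edges.
Vertex 5 has neighbors [2, 8], degree = 2.
Handshaking lemma: 2 * 8 = 16.
A graph is a tree iff it is connected and has exactly n-1 edges. This graph is connected (all 9 vertices in one component) and has 9-1 = 8 edges. It is a tree.
Number of triangles = 0.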